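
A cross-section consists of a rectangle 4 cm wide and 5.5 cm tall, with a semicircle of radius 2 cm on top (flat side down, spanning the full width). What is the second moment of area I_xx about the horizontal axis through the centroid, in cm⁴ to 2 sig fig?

Split into non-overlapping primitives; take the origin at the lower-left of the bounding box.
Rectangular body: 4 × 5.5, A = 22 cm², y = 2.75 cm, Ī = 55.46 cm⁴.
Semicircular cap: semicircle r = 2, A = 6.283 cm², y = 6.349 cm, Ī = 1.756 cm⁴.
Centroid: ȳ = ΣA·y / ΣA = 3.549 cm.
Transfer each piece to the horizontal axis through the centroid using Ī + A·d² with d = y − 3.549:
  rectangular body: d = -0.7995 cm → contributes +69.52 cm⁴
  semicircular cap: d = 2.799 cm → contributes +50.99 cm⁴
Total I = 120.5 cm⁴.

I_xx ≈ 120 cm⁴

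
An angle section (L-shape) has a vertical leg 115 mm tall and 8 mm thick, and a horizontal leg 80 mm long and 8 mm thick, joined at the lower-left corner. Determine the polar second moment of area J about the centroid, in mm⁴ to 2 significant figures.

J ≈ 2.9 × 10⁶ mm⁴

Treat the section as a set of non-overlapping primitives; coordinates are from the bounding-box lower-left.
Vertical leg: 8 × 115, A = 920 mm², y = 57.5 mm, Ī = 1 013 917 mm⁴.
Horizontal leg (remainder): 72 × 8, A = 576 mm², y = 4 mm, Ī = 3 072 mm⁴.
Centroid: ȳ = ΣA·y / ΣA = 36.9 mm.
Transfer each piece to the centroidal x-axis using Ī + A·d² with d = y − 36.9:
  vertical leg: d = 20.6 mm → contributes +1 404 287 mm⁴
  horizontal leg (remainder): d = -32.9 mm → contributes +626 581 mm⁴
Total I = 2 030 868 mm⁴.
For the y-axis: x̄ = 19.4 mm.
Repeating about the centroidal y-axis gives I_y = 820 498 mm⁴.
Polar second moment: J = I_x + I_y = 2 851 366 mm⁴.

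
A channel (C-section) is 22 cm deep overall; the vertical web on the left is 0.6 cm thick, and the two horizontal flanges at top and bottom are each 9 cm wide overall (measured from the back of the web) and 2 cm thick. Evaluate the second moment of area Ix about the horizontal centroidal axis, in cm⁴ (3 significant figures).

Ix ≈ 3900 cm⁴

Split into non-overlapping primitives; take the origin at the lower-left of the bounding box.
Web: 0.6 × 22, A = 13.2 cm², y = 11 cm, Ī = 532.4 cm⁴.
Top flange (beyond web): 8.4 × 2, A = 16.8 cm², y = 21 cm, Ī = 5.6 cm⁴.
Bottom flange (beyond web): 8.4 × 2, A = 16.8 cm², y = 1 cm, Ī = 5.6 cm⁴.
By symmetry the centroid is at mid-height, ȳ = 11 cm.
Transfer each piece to the horizontal centroidal axis using Ī + A·d² with d = y − 11:
  web: d = 0 cm → contributes +532.4 cm⁴
  top flange (beyond web): d = 10 cm → contributes +1685.6 cm⁴
  bottom flange (beyond web): d = -10 cm → contributes +1685.6 cm⁴
Total I = 3903.6 cm⁴.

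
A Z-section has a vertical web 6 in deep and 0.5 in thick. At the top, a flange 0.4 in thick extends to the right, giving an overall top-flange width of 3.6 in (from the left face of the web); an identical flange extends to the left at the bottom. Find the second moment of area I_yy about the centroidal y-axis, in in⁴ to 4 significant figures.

I_yy ≈ 10.08 in⁴

Treat the section as a set of non-overlapping primitives; coordinates are from the bounding-box lower-left.
Web: 0.5 × 6, A = 3 in², x = 3.35 in, Ī = 0.0625 in⁴.
Top flange (beyond web): 3.1 × 0.4, A = 1.24 in², x = 5.15 in, Ī = 0.993033 in⁴.
Bottom flange (beyond web): 3.1 × 0.4, A = 1.24 in², x = 1.55 in, Ī = 0.993033 in⁴.
Centroid: x̄ = ΣA·x / ΣA = 3.35 in.
Transfer each piece to the centroidal y-axis using Ī + A·d² with d = x − 3.35:
  web: d = 0 in → contributes +0.0625 in⁴
  top flange (beyond web): d = 1.8 in → contributes +5.01063 in⁴
  bottom flange (beyond web): d = -1.8 in → contributes +5.01063 in⁴
Total I = 10.0838 in⁴.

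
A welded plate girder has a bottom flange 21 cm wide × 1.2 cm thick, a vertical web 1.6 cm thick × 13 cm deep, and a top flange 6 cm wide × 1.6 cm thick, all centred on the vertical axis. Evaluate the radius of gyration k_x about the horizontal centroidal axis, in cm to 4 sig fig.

k_x ≈ 5.795 cm

Decompose the section into non-overlapping parts with the origin at the bottom-left of its bounding rectangle.
Bottom plate: 21 × 1.2, A = 25.2 cm², y = 0.6 cm, Ī = 3.024 cm⁴.
Web plate: 1.6 × 13, A = 20.8 cm², y = 7.7 cm, Ī = 292.933 cm⁴.
Top plate: 6 × 1.6, A = 9.6 cm², y = 15 cm, Ī = 2.048 cm⁴.
Centroid: ȳ = ΣA·y / ΣA = 5.74245 cm.
Transfer each piece to the horizontal centroidal axis using Ī + A·d² with d = y − 5.74245:
  bottom plate: d = -5.14245 cm → contributes +669.432 cm⁴
  web plate: d = 1.95755 cm → contributes +372.639 cm⁴
  top plate: d = 9.25755 cm → contributes +824.79 cm⁴
Total I = 1866.86 cm⁴.
Radius of gyration: k = √(I/A) = √(1866.86 / 55.6) = 5.79454 cm.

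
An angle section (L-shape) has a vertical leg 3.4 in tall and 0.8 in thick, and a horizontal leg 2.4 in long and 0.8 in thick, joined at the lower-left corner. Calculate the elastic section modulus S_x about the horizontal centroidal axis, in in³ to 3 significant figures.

S_x ≈ 1.97 in³

Treat the section as a set of non-overlapping primitives; coordinates are from the bounding-box lower-left.
Vertical leg: 0.8 × 3.4, A = 2.72 in², y = 1.7 in, Ī = 2.6203 in⁴.
Horizontal leg (remainder): 1.6 × 0.8, A = 1.28 in², y = 0.4 in, Ī = 0.068267 in⁴.
Centroid: ȳ = ΣA·y / ΣA = 1.284 in.
Transfer each piece to the horizontal centroidal axis using Ī + A·d² with d = y − 1.284:
  vertical leg: d = 0.416 in → contributes +3.091 in⁴
  horizontal leg (remainder): d = -0.884 in → contributes +1.0685 in⁴
Total I = 4.1595 in⁴.
Extreme fibre distance c = 2.116 in; S = I/c = 1.9657 in³.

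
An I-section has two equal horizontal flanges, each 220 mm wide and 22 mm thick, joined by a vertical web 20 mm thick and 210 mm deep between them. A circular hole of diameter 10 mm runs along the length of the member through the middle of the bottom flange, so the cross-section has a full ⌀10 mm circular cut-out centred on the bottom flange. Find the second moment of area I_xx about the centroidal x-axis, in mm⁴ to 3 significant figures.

Treat the section as a set of non-overlapping primitives; coordinates are from the bounding-box lower-left.
Bottom flange: 220 × 22, A = 4 840 mm², y = 11 mm, Ī = 195 213 mm⁴.
Web: 20 × 210, A = 4 200 mm², y = 127 mm, Ī = 15 435 000 mm⁴.
Top flange: 220 × 22, A = 4 840 mm², y = 243 mm, Ī = 195 213 mm⁴.
Hole (subtracted): ⌀10, A = 78.54 mm², y = 11 mm, Ī = 490.87 mm⁴.
Centroid: ȳ = ΣA·y / ΣA = 127.66 mm.
Transfer each piece to the centroidal x-axis using Ī + A·d² with d = y − 127.66:
  bottom flange: d = -116.66 mm → contributes +66 065 598 mm⁴
  web: d = -0.66012 mm → contributes +15 436 830 mm⁴
  top flange: d = 115.34 mm → contributes +64 583 127 mm⁴
  hole: d = -116.66 mm → contributes −1 069 385 mm⁴
Total I = 145 016 170 mm⁴.

I_xx ≈ 1.45 × 10⁸ mm⁴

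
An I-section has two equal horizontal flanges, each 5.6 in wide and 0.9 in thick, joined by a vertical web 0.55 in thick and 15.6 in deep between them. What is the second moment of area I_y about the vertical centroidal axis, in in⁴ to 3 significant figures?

Decompose the section into non-overlapping parts with the origin at the bottom-left of its bounding rectangle.
Bottom flange: 5.6 × 0.9, A = 5.04 in², x = 2.8 in, Ī = 13.171 in⁴.
Web: 0.55 × 15.6, A = 8.58 in², x = 2.8 in, Ī = 0.21629 in⁴.
Top flange: 5.6 × 0.9, A = 5.04 in², x = 2.8 in, Ī = 13.171 in⁴.
By symmetry the centroid is at mid-width, x̄ = 2.8 in.
All pieces are centred on the vertical centroidal axis, so I = ΣĪ = 26.559 in⁴.

I_y ≈ 26.6 in⁴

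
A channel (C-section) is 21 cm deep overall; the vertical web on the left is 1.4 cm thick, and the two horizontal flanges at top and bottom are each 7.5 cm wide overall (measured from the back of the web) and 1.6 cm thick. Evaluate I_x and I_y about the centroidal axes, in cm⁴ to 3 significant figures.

I_x ≈ 2920 cm⁴, I_y ≈ 230 cm⁴

Decompose the section into non-overlapping parts with the origin at the bottom-left of its bounding rectangle.
Web: 1.4 × 21, A = 29.4 cm², y = 10.5 cm, Ī = 1080.5 cm⁴.
Top flange (beyond web): 6.1 × 1.6, A = 9.76 cm², y = 20.2 cm, Ī = 2.0821 cm⁴.
Bottom flange (beyond web): 6.1 × 1.6, A = 9.76 cm², y = 0.8 cm, Ī = 2.0821 cm⁴.
By symmetry the centroid is at mid-height, ȳ = 10.5 cm.
Transfer each piece to the centroidal x-axis using Ī + A·d² with d = y − 10.5:
  web: d = 0 cm → contributes +1080.5 cm⁴
  top flange (beyond web): d = 9.7 cm → contributes +920.4 cm⁴
  bottom flange (beyond web): d = -9.7 cm → contributes +920.4 cm⁴
Total I = 2921.3 cm⁴.
For the y-axis: x̄ = 2.1963 cm.
Repeating about the centroidal y-axis gives I_y = 230.3 cm⁴.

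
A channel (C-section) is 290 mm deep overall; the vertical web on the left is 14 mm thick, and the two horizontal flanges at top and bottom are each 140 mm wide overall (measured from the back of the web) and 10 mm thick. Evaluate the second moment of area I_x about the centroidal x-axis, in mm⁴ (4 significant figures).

Decompose the section into non-overlapping parts with the origin at the bottom-left of its bounding rectangle.
Web: 14 × 290, A = 4 060 mm², y = 145 mm, Ī = 28 453 833 mm⁴.
Top flange (beyond web): 126 × 10, A = 1 260 mm², y = 285 mm, Ī = 10 500 mm⁴.
Bottom flange (beyond web): 126 × 10, A = 1 260 mm², y = 5 mm, Ī = 10 500 mm⁴.
By symmetry the centroid is at mid-height, ȳ = 145 mm.
Transfer each piece to the centroidal x-axis using Ī + A·d² with d = y − 145:
  web: d = 0 mm → contributes +28 453 833 mm⁴
  top flange (beyond web): d = 140 mm → contributes +24 706 500 mm⁴
  bottom flange (beyond web): d = -140 mm → contributes +24 706 500 mm⁴
Total I = 77 866 833 mm⁴.

I_x ≈ 7.787 × 10⁷ mm⁴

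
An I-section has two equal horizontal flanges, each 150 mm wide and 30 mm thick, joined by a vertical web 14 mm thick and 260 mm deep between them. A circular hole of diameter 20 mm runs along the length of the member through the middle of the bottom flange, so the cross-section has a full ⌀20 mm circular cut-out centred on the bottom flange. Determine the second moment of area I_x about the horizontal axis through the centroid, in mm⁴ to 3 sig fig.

Treat the section as a set of non-overlapping primitives; coordinates are from the bounding-box lower-left.
Bottom flange: 150 × 30, A = 4 500 mm², y = 15 mm, Ī = 337 500 mm⁴.
Web: 14 × 260, A = 3 640 mm², y = 160 mm, Ī = 20 505 333 mm⁴.
Top flange: 150 × 30, A = 4 500 mm², y = 305 mm, Ī = 337 500 mm⁴.
Hole (subtracted): ⌀20, A = 314.16 mm², y = 15 mm, Ī = 7 854 mm⁴.
Centroid: ȳ = ΣA·y / ΣA = 163.7 mm.
Transfer each piece to the horizontal axis through the centroid using Ī + A·d² with d = y − 163.7:
  bottom flange: d = -148.7 mm → contributes +99 834 403 mm⁴
  web: d = -3.6957 mm → contributes +20 555 050 mm⁴
  top flange: d = 141.3 mm → contributes +90 188 523 mm⁴
  hole: d = -148.7 mm → contributes −6 954 048 mm⁴
Total I = 203 623 928 mm⁴.

I_x ≈ 2.04 × 10⁸ mm⁴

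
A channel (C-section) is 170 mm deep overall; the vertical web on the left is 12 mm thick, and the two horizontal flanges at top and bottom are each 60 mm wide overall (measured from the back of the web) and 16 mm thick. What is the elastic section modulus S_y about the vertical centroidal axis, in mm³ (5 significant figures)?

Treat the section as a set of non-overlapping primitives; coordinates are from the bounding-box lower-left.
Web: 12 × 170, A = 2 040 mm², x = 6 mm, Ī = 24 480 mm⁴.
Top flange (beyond web): 48 × 16, A = 768 mm², x = 36 mm, Ī = 147 456 mm⁴.
Bottom flange (beyond web): 48 × 16, A = 768 mm², x = 36 mm, Ī = 147 456 mm⁴.
Centroid: x̄ = ΣA·x / ΣA = 18.88591 mm.
Transfer each piece to the vertical centroidal axis using Ī + A·d² with d = x − 18.88591:
  web: d = -12.88591 mm → contributes +363 215 mm⁴
  top flange (beyond web): d = 17.11409 mm → contributes +372397.2 mm⁴
  bottom flange (beyond web): d = 17.11409 mm → contributes +372397.2 mm⁴
Total I = 1 108 009 mm⁴.
Extreme fibre distance c = 41.11409 mm; S = I/c = 26949.63 mm³.

S_y ≈ 2.6950 × 10⁴ mm³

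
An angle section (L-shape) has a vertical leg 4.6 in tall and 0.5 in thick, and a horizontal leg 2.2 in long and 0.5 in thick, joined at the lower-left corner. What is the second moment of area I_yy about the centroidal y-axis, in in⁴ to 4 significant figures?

I_yy ≈ 1.004 in⁴

Decompose the section into non-overlapping parts with the origin at the bottom-left of its bounding rectangle.
Vertical leg: 0.5 × 4.6, A = 2.3 in², x = 0.25 in, Ī = 0.0479167 in⁴.
Horizontal leg (remainder): 1.7 × 0.5, A = 0.85 in², x = 1.35 in, Ī = 0.204708 in⁴.
Centroid: x̄ = ΣA·x / ΣA = 0.546825 in.
Transfer each piece to the centroidal y-axis using Ī + A·d² with d = x − 0.546825:
  vertical leg: d = -0.296825 in → contributes +0.250559 in⁴
  horizontal leg (remainder): d = 0.803175 in → contributes +0.753034 in⁴
Total I = 1.00359 in⁴.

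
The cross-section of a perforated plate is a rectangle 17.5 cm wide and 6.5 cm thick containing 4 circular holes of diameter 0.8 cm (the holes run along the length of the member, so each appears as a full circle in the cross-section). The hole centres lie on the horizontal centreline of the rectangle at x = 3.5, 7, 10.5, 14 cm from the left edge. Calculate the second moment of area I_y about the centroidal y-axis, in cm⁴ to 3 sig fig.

I_y ≈ 2870 cm⁴

Treat the section as a set of non-overlapping primitives; coordinates are from the bounding-box lower-left.
Plate: 17.5 × 6.5, A = 113.75 cm², x = 8.75 cm, Ī = 2 903 cm⁴.
Hole 1 (subtracted): ⌀0.8, A = 0.50265 cm², x = 3.5 cm, Ī = 0.020106 cm⁴.
Hole 2 (subtracted): ⌀0.8, A = 0.50265 cm², x = 7 cm, Ī = 0.020106 cm⁴.
Hole 3 (subtracted): ⌀0.8, A = 0.50265 cm², x = 10.5 cm, Ī = 0.020106 cm⁴.
Hole 4 (subtracted): ⌀0.8, A = 0.50265 cm², x = 14 cm, Ī = 0.020106 cm⁴.
By symmetry the centroid is at mid-width, x̄ = 8.75 cm.
Transfer each piece to the centroidal y-axis using Ī + A·d² with d = x − 8.75:
  plate: d = 0 cm → contributes +2 903 cm⁴
  hole 1: d = -5.25 cm → contributes −13.875 cm⁴
  hole 2: d = -1.75 cm → contributes −1.5595 cm⁴
  hole 3: d = 1.75 cm → contributes −1.5595 cm⁴
  hole 4: d = 5.25 cm → contributes −13.875 cm⁴
Total I = 2872.1 cm⁴.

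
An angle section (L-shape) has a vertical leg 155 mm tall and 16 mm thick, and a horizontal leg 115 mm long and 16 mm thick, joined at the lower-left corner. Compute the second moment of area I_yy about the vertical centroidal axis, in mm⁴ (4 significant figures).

I_yy ≈ 4.543 × 10⁶ mm⁴

Treat the section as a set of non-overlapping primitives; coordinates are from the bounding-box lower-left.
Vertical leg: 16 × 155, A = 2 480 mm², x = 8 mm, Ī = 52906.7 mm⁴.
Horizontal leg (remainder): 99 × 16, A = 1 584 mm², x = 65.5 mm, Ī = 1 293 732 mm⁴.
Centroid: x̄ = ΣA·x / ΣA = 30.4114 mm.
Transfer each piece to the vertical centroidal axis using Ī + A·d² with d = x − 30.4114:
  vertical leg: d = -22.4114 mm → contributes +1 298 540 mm⁴
  horizontal leg (remainder): d = 35.0886 mm → contributes +3 243 966 mm⁴
Total I = 4 542 507 mm⁴.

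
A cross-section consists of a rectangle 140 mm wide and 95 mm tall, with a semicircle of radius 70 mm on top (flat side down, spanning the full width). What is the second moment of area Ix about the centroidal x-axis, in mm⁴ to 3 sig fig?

Treat the section as a set of non-overlapping primitives; coordinates are from the bounding-box lower-left.
Rectangular body: 140 × 95, A = 13 300 mm², y = 47.5 mm, Ī = 10 002 708 mm⁴.
Semicircular cap: semicircle r = 70, A = 7696.9 mm², y = 124.71 mm, Ī = 2 635 265 mm⁴.
Centroid: ȳ = ΣA·y / ΣA = 75.803 mm.
Transfer each piece to the centroidal x-axis using Ī + A·d² with d = y − 75.803:
  rectangular body: d = -28.303 mm → contributes +20 656 596 mm⁴
  semicircular cap: d = 48.906 mm → contributes +21 044 840 mm⁴
Total I = 41 701 436 mm⁴.

Ix ≈ 4.17 × 10⁷ mm⁴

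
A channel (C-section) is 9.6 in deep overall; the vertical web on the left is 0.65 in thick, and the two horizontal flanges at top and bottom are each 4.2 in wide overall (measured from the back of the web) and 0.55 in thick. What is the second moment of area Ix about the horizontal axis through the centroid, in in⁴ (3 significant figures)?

Ix ≈ 128 in⁴

Decompose the section into non-overlapping parts with the origin at the bottom-left of its bounding rectangle.
Web: 0.65 × 9.6, A = 6.24 in², y = 4.8 in, Ī = 47.923 in⁴.
Top flange (beyond web): 3.55 × 0.55, A = 1.9525 in², y = 9.325 in, Ī = 0.049219 in⁴.
Bottom flange (beyond web): 3.55 × 0.55, A = 1.9525 in², y = 0.275 in, Ī = 0.049219 in⁴.
By symmetry the centroid is at mid-height, ȳ = 4.8 in.
Transfer each piece to the horizontal axis through the centroid using Ī + A·d² with d = y − 4.8:
  web: d = 0 in → contributes +47.923 in⁴
  top flange (beyond web): d = 4.525 in → contributes +40.028 in⁴
  bottom flange (beyond web): d = -4.525 in → contributes +40.028 in⁴
Total I = 127.98 in⁴.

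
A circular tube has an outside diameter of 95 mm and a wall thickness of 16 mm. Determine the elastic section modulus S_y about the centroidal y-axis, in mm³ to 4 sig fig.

S_y ≈ 6.789 × 10⁴ mm³

Split into non-overlapping primitives; take the origin at the lower-left of the bounding box.
Outer circle: ⌀95, A = 7088.22 mm², x = 47.5 mm, Ī = 3 998 198 mm⁴.
Bore (subtracted): ⌀63, A = 3117.25 mm², x = 47.5 mm, Ī = 773 272 mm⁴.
By symmetry the centroid is at mid-width, x̄ = 47.5 mm.
All pieces are centred on the centroidal y-axis, so I = ΣĪ (holes subtracted) = 3 224 927 mm⁴.
Extreme fibre distance c = 47.5 mm; S = I/c = 67893.2 mm³.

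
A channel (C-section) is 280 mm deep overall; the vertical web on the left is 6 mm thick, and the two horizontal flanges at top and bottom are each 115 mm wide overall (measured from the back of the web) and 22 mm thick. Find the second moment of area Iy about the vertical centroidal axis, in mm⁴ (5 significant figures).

Treat the section as a set of non-overlapping primitives; coordinates are from the bounding-box lower-left.
Web: 6 × 280, A = 1 680 mm², x = 3 mm, Ī = 5 040 mm⁴.
Top flange (beyond web): 109 × 22, A = 2 398 mm², x = 60.5 mm, Ī = 2 374 220 mm⁴.
Bottom flange (beyond web): 109 × 22, A = 2 398 mm², x = 60.5 mm, Ī = 2 374 220 mm⁴.
Centroid: x̄ = ΣA·x / ΣA = 45.58338 mm.
Transfer each piece to the vertical centroidal axis using Ī + A·d² with d = x − 45.58338:
  web: d = -42.58338 mm → contributes +3 051 459 mm⁴
  top flange (beyond web): d = 14.91662 mm → contributes +2 907 788 mm⁴
  bottom flange (beyond web): d = 14.91662 mm → contributes +2 907 788 mm⁴
Total I = 8 867 035 mm⁴.

Iy ≈ 8.8670 × 10⁶ mm⁴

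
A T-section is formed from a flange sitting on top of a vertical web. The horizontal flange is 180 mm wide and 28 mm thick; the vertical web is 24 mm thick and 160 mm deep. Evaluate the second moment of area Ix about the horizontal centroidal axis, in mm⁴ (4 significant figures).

Ix ≈ 2.778 × 10⁷ mm⁴

Break the section into simple shapes (no overlaps), measuring from the bottom-left corner of the bounding box.
Flange: 180 × 28, A = 5 040 mm², y = 174 mm, Ī = 329 280 mm⁴.
Web: 24 × 160, A = 3 840 mm², y = 80 mm, Ī = 8 192 000 mm⁴.
Centroid: ȳ = ΣA·y / ΣA = 133.351 mm.
Transfer each piece to the horizontal centroidal axis using Ī + A·d² with d = y − 133.351:
  flange: d = 40.6486 mm → contributes +8 656 936 mm⁴
  web: d = -53.3514 mm → contributes +19 122 048 mm⁴
Total I = 27 778 984 mm⁴.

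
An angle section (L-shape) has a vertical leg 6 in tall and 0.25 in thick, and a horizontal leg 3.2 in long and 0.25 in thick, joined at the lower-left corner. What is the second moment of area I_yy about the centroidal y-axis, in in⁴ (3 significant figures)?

I_yy ≈ 1.81 in⁴

Split into non-overlapping primitives; take the origin at the lower-left of the bounding box.
Vertical leg: 0.25 × 6, A = 1.5 in², x = 0.125 in, Ī = 0.0078125 in⁴.
Horizontal leg (remainder): 2.95 × 0.25, A = 0.7375 in², x = 1.725 in, Ī = 0.53484 in⁴.
Centroid: x̄ = ΣA·x / ΣA = 0.65237 in.
Transfer each piece to the centroidal y-axis using Ī + A·d² with d = x − 0.65237:
  vertical leg: d = -0.52737 in → contributes +0.425 in⁴
  horizontal leg (remainder): d = 1.0726 in → contributes +1.3834 in⁴
Total I = 1.8084 in⁴.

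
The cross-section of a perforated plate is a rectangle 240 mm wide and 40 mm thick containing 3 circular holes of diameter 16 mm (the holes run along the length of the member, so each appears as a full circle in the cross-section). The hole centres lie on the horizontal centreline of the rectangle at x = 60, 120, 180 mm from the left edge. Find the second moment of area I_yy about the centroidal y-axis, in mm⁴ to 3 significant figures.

I_yy ≈ 4.46 × 10⁷ mm⁴

Treat the section as a set of non-overlapping primitives; coordinates are from the bounding-box lower-left.
Plate: 240 × 40, A = 9 600 mm², x = 120 mm, Ī = 46 080 000 mm⁴.
Hole 1 (subtracted): ⌀16, A = 201.06 mm², x = 60 mm, Ī = 3 217 mm⁴.
Hole 2 (subtracted): ⌀16, A = 201.06 mm², x = 120 mm, Ī = 3 217 mm⁴.
Hole 3 (subtracted): ⌀16, A = 201.06 mm², x = 180 mm, Ī = 3 217 mm⁴.
By symmetry the centroid is at mid-width, x̄ = 120 mm.
Transfer each piece to the centroidal y-axis using Ī + A·d² with d = x − 120:
  plate: d = 0 mm → contributes +46 080 000 mm⁴
  hole 1: d = -60 mm → contributes −727 040 mm⁴
  hole 2: d = 0 mm → contributes −3 217 mm⁴
  hole 3: d = 60 mm → contributes −727 040 mm⁴
Total I = 44 622 703 mm⁴.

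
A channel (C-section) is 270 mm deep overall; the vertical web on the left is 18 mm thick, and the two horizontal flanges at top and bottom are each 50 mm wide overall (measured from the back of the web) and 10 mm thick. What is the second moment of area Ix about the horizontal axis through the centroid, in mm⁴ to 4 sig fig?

Ix ≈ 4.035 × 10⁷ mm⁴

Break the section into simple shapes (no overlaps), measuring from the bottom-left corner of the bounding box.
Web: 18 × 270, A = 4 860 mm², y = 135 mm, Ī = 29 524 500 mm⁴.
Top flange (beyond web): 32 × 10, A = 320 mm², y = 265 mm, Ī = 2666.67 mm⁴.
Bottom flange (beyond web): 32 × 10, A = 320 mm², y = 5 mm, Ī = 2666.67 mm⁴.
By symmetry the centroid is at mid-height, ȳ = 135 mm.
Transfer each piece to the horizontal axis through the centroid using Ī + A·d² with d = y − 135:
  web: d = 0 mm → contributes +29 524 500 mm⁴
  top flange (beyond web): d = 130 mm → contributes +5 410 667 mm⁴
  bottom flange (beyond web): d = -130 mm → contributes +5 410 667 mm⁴
Total I = 40 345 833 mm⁴.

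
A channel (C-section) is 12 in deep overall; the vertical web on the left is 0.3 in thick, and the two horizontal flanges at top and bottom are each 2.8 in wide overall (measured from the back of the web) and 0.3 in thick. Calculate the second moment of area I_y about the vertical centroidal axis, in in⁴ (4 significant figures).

I_y ≈ 2.884 in⁴

Decompose the section into non-overlapping parts with the origin at the bottom-left of its bounding rectangle.
Web: 0.3 × 12, A = 3.6 in², x = 0.15 in, Ī = 0.027 in⁴.
Top flange (beyond web): 2.5 × 0.3, A = 0.75 in², x = 1.55 in, Ī = 0.390625 in⁴.
Bottom flange (beyond web): 2.5 × 0.3, A = 0.75 in², x = 1.55 in, Ī = 0.390625 in⁴.
Centroid: x̄ = ΣA·x / ΣA = 0.561765 in.
Transfer each piece to the vertical centroidal axis using Ī + A·d² with d = x − 0.561765:
  web: d = -0.411765 in → contributes +0.637381 in⁴
  top flange (beyond web): d = 0.988235 in → contributes +1.12308 in⁴
  bottom flange (beyond web): d = 0.988235 in → contributes +1.12308 in⁴
Total I = 2.88354 in⁴.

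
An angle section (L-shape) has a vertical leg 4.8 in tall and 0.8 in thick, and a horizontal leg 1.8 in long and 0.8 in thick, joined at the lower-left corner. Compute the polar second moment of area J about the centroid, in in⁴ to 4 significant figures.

Split into non-overlapping primitives; take the origin at the lower-left of the bounding box.
Vertical leg: 0.8 × 4.8, A = 3.84 in², y = 2.4 in, Ī = 7.3728 in⁴.
Horizontal leg (remainder): 1 × 0.8, A = 0.8 in², y = 0.4 in, Ī = 0.0426667 in⁴.
Centroid: ȳ = ΣA·y / ΣA = 2.05517 in.
Transfer each piece to the centroidal x-axis using Ī + A·d² with d = y − 2.05517:
  vertical leg: d = 0.344828 in → contributes +7.8294 in⁴
  horizontal leg (remainder): d = -1.65517 in → contributes +2.23434 in⁴
Total I = 10.0637 in⁴.
For the y-axis: x̄ = 0.555172 in.
Repeating about the centroidal y-axis gives I_y = 0.807743 in⁴.
Polar second moment: J = I_x + I_y = 10.8715 in⁴.

J ≈ 10.87 in⁴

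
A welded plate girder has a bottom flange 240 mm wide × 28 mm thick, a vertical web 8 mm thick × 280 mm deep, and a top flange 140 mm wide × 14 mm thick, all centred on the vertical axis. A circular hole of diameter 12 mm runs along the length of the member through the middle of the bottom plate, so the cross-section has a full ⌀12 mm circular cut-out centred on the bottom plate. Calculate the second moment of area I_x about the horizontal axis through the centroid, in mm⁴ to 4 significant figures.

Treat the section as a set of non-overlapping primitives; coordinates are from the bounding-box lower-left.
Bottom plate: 240 × 28, A = 6 720 mm², y = 14 mm, Ī = 439 040 mm⁴.
Web plate: 8 × 280, A = 2 240 mm², y = 168 mm, Ī = 14 634 667 mm⁴.
Top plate: 140 × 14, A = 1 960 mm², y = 315 mm, Ī = 32013.3 mm⁴.
Hole (subtracted): ⌀12, A = 113.097 mm², y = 14 mm, Ī = 1017.88 mm⁴.
Centroid: ȳ = ΣA·y / ΣA = 100.511 mm.
Transfer each piece to the horizontal axis through the centroid using Ī + A·d² with d = y − 100.511:
  bottom plate: d = -86.5114 mm → contributes +50 732 984 mm⁴
  web plate: d = 67.4886 mm → contributes +24 837 227 mm⁴
  top plate: d = 214.489 mm → contributes +90 202 540 mm⁴
  hole: d = -86.5114 mm → contributes −847 463 mm⁴
Total I = 164 925 288 mm⁴.

I_x ≈ 1.649 × 10⁸ mm⁴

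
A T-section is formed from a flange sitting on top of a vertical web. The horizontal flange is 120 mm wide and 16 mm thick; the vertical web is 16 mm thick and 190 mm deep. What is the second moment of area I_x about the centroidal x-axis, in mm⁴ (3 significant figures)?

I_x ≈ 2.17 × 10⁷ mm⁴

Treat the section as a set of non-overlapping primitives; coordinates are from the bounding-box lower-left.
Flange: 120 × 16, A = 1 920 mm², y = 198 mm, Ī = 40 960 mm⁴.
Web: 16 × 190, A = 3 040 mm², y = 95 mm, Ī = 9 145 333 mm⁴.
Centroid: ȳ = ΣA·y / ΣA = 134.87 mm.
Transfer each piece to the centroidal x-axis using Ī + A·d² with d = y − 134.87:
  flange: d = 63.129 mm → contributes +7 692 687 mm⁴
  web: d = -39.871 mm → contributes +13 978 003 mm⁴
Total I = 21 670 691 mm⁴.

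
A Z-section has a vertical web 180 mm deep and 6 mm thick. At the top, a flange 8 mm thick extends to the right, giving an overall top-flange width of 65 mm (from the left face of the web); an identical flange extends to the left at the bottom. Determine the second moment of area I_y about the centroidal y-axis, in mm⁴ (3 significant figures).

Treat the section as a set of non-overlapping primitives; coordinates are from the bounding-box lower-left.
Web: 6 × 180, A = 1 080 mm², x = 62 mm, Ī = 3 240 mm⁴.
Top flange (beyond web): 59 × 8, A = 472 mm², x = 94.5 mm, Ī = 136 919 mm⁴.
Bottom flange (beyond web): 59 × 8, A = 472 mm², x = 29.5 mm, Ī = 136 919 mm⁴.
Centroid: x̄ = ΣA·x / ΣA = 62 mm.
Transfer each piece to the centroidal y-axis using Ī + A·d² with d = x − 62:
  web: d = 0 mm → contributes +3 240 mm⁴
  top flange (beyond web): d = 32.5 mm → contributes +635 469 mm⁴
  bottom flange (beyond web): d = -32.5 mm → contributes +635 469 mm⁴
Total I = 1 274 179 mm⁴.

I_y ≈ 1.27 × 10⁶ mm⁴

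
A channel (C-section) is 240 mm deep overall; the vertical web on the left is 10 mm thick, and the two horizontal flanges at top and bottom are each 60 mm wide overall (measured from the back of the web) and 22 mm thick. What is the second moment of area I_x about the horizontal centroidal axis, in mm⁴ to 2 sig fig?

I_x ≈ 3.8 × 10⁷ mm⁴

Split into non-overlapping primitives; take the origin at the lower-left of the bounding box.
Web: 10 × 240, A = 2 400 mm², y = 120 mm, Ī = 11 520 000 mm⁴.
Top flange (beyond web): 50 × 22, A = 1 100 mm², y = 229 mm, Ī = 44 367 mm⁴.
Bottom flange (beyond web): 50 × 22, A = 1 100 mm², y = 11 mm, Ī = 44 367 mm⁴.
By symmetry the centroid is at mid-height, ȳ = 120 mm.
Transfer each piece to the horizontal centroidal axis using Ī + A·d² with d = y − 120:
  web: d = 0 mm → contributes +11 520 000 mm⁴
  top flange (beyond web): d = 109 mm → contributes +13 113 467 mm⁴
  bottom flange (beyond web): d = -109 mm → contributes +13 113 467 mm⁴
Total I = 37 746 933 mm⁴.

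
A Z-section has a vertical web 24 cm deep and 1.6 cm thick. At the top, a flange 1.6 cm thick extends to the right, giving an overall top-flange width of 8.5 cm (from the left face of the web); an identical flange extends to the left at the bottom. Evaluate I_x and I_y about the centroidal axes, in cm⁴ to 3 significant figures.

I_x ≈ 4620 cm⁴, I_y ≈ 495 cm⁴

Treat the section as a set of non-overlapping primitives; coordinates are from the bounding-box lower-left.
Web: 1.6 × 24, A = 38.4 cm², y = 12 cm, Ī = 1843.2 cm⁴.
Top flange (beyond web): 6.9 × 1.6, A = 11.04 cm², y = 23.2 cm, Ī = 2.3552 cm⁴.
Bottom flange (beyond web): 6.9 × 1.6, A = 11.04 cm², y = 0.8 cm, Ī = 2.3552 cm⁴.
Centroid: ȳ = ΣA·y / ΣA = 12 cm.
Transfer each piece to the centroidal x-axis using Ī + A·d² with d = y − 12:
  web: d = 0 cm → contributes +1843.2 cm⁴
  top flange (beyond web): d = 11.2 cm → contributes +1387.2 cm⁴
  bottom flange (beyond web): d = -11.2 cm → contributes +1387.2 cm⁴
Total I = 4617.6 cm⁴.
For the y-axis: x̄ = 7.7 cm.
Repeating about the centroidal y-axis gives I_y = 494.61 cm⁴.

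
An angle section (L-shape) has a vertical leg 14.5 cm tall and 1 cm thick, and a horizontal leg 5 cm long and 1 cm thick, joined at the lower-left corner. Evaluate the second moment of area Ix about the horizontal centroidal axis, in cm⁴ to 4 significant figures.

Split into non-overlapping primitives; take the origin at the lower-left of the bounding box.
Vertical leg: 1 × 14.5, A = 14.5 cm², y = 7.25 cm, Ī = 254.052 cm⁴.
Horizontal leg (remainder): 4 × 1, A = 4 cm², y = 0.5 cm, Ī = 0.333333 cm⁴.
Centroid: ȳ = ΣA·y / ΣA = 5.79054 cm.
Transfer each piece to the horizontal centroidal axis using Ī + A·d² with d = y − 5.79054:
  vertical leg: d = 1.45946 cm → contributes +284.937 cm⁴
  horizontal leg (remainder): d = -5.29054 cm → contributes +112.293 cm⁴
Total I = 397.23 cm⁴.

Ix ≈ 397.2 cm⁴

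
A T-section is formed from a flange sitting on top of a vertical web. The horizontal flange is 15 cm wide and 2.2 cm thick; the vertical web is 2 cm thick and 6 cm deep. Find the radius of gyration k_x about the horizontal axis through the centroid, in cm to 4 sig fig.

k_x ≈ 2.094 cm

Decompose the section into non-overlapping parts with the origin at the bottom-left of its bounding rectangle.
Flange: 15 × 2.2, A = 33 cm², y = 7.1 cm, Ī = 13.31 cm⁴.
Web: 2 × 6, A = 12 cm², y = 3 cm, Ī = 36 cm⁴.
Centroid: ȳ = ΣA·y / ΣA = 6.00667 cm.
Transfer each piece to the horizontal axis through the centroid using Ī + A·d² with d = y − 6.00667:
  flange: d = 1.09333 cm → contributes +52.7575 cm⁴
  web: d = -3.00667 cm → contributes +144.481 cm⁴
Total I = 197.238 cm⁴.
Radius of gyration: k = √(I/A) = √(197.238 / 45) = 2.09358 cm.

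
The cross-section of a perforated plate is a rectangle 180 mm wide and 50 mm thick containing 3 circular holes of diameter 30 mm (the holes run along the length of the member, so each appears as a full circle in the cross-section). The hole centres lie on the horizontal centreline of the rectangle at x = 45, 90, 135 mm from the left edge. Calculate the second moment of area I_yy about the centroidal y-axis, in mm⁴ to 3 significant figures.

I_yy ≈ 2.13 × 10⁷ mm⁴

Break the section into simple shapes (no overlaps), measuring from the bottom-left corner of the bounding box.
Plate: 180 × 50, A = 9 000 mm², x = 90 mm, Ī = 24 300 000 mm⁴.
Hole 1 (subtracted): ⌀30, A = 706.86 mm², x = 45 mm, Ī = 39 761 mm⁴.
Hole 2 (subtracted): ⌀30, A = 706.86 mm², x = 90 mm, Ī = 39 761 mm⁴.
Hole 3 (subtracted): ⌀30, A = 706.86 mm², x = 135 mm, Ī = 39 761 mm⁴.
By symmetry the centroid is at mid-width, x̄ = 90 mm.
Transfer each piece to the centroidal y-axis using Ī + A·d² with d = x − 90:
  plate: d = 0 mm → contributes +24 300 000 mm⁴
  hole 1: d = -45 mm → contributes −1 471 149 mm⁴
  hole 2: d = 0 mm → contributes −39 761 mm⁴
  hole 3: d = 45 mm → contributes −1 471 149 mm⁴
Total I = 21 317 941 mm⁴.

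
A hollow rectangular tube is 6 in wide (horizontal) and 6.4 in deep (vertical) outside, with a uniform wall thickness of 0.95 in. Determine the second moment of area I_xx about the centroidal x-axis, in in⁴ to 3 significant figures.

Break the section into simple shapes (no overlaps), measuring from the bottom-left corner of the bounding box.
Outer rectangle: 6 × 6.4, A = 38.4 in², y = 3.2 in, Ī = 131.07 in⁴.
Inner void (subtracted): 4.1 × 4.5, A = 18.45 in², y = 3.2 in, Ī = 31.134 in⁴.
By symmetry the centroid is at mid-height, ȳ = 3.2 in.
All pieces are centred on the centroidal x-axis, so I = ΣĪ (holes subtracted) = 99.938 in⁴.

I_xx ≈ 99.9 in⁴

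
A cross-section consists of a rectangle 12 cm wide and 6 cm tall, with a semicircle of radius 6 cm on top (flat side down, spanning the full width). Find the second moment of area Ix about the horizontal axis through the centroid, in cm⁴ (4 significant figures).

Ix ≈ 1333 cm⁴

Treat the section as a set of non-overlapping primitives; coordinates are from the bounding-box lower-left.
Rectangular body: 12 × 6, A = 72 cm², y = 3 cm, Ī = 216 cm⁴.
Semicircular cap: semicircle r = 6, A = 56.5487 cm², y = 8.54648 cm, Ī = 142.245 cm⁴.
Centroid: ȳ = ΣA·y / ΣA = 5.4399 cm.
Transfer each piece to the horizontal axis through the centroid using Ī + A·d² with d = y − 5.4399:
  rectangular body: d = -2.4399 cm → contributes +644.624 cm⁴
  semicircular cap: d = 3.10658 cm → contributes +687.987 cm⁴
Total I = 1332.61 cm⁴.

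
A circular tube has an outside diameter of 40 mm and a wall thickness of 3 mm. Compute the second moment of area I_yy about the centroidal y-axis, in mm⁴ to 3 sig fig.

I_yy ≈ 6.01 × 10⁴ mm⁴

Decompose the section into non-overlapping parts with the origin at the bottom-left of its bounding rectangle.
Outer circle: ⌀40, A = 1256.6 mm², x = 20 mm, Ī = 125 664 mm⁴.
Bore (subtracted): ⌀34, A = 907.92 mm², x = 20 mm, Ī = 65 597 mm⁴.
By symmetry the centroid is at mid-width, x̄ = 20 mm.
All pieces are centred on the centroidal y-axis, so I = ΣĪ (holes subtracted) = 60 066 mm⁴.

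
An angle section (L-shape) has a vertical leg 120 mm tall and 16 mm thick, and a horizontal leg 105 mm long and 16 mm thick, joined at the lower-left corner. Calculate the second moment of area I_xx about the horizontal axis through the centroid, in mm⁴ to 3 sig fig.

I_xx ≈ 4.55 × 10⁶ mm⁴

Treat the section as a set of non-overlapping primitives; coordinates are from the bounding-box lower-left.
Vertical leg: 16 × 120, A = 1 920 mm², y = 60 mm, Ī = 2 304 000 mm⁴.
Horizontal leg (remainder): 89 × 16, A = 1 424 mm², y = 8 mm, Ī = 30 379 mm⁴.
Centroid: ȳ = ΣA·y / ΣA = 37.856 mm.
Transfer each piece to the horizontal axis through the centroid using Ī + A·d² with d = y − 37.856:
  vertical leg: d = 22.144 mm → contributes +3 245 446 mm⁴
  horizontal leg (remainder): d = -29.856 mm → contributes +1 299 744 mm⁴
Total I = 4 545 190 mm⁴.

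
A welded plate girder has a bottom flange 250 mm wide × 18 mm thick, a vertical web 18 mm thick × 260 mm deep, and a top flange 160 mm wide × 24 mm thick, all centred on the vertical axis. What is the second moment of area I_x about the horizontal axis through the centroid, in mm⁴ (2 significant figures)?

I_x ≈ 1.9 × 10⁸ mm⁴

Decompose the section into non-overlapping parts with the origin at the bottom-left of its bounding rectangle.
Bottom plate: 250 × 18, A = 4 500 mm², y = 9 mm, Ī = 121 500 mm⁴.
Web plate: 18 × 260, A = 4 680 mm², y = 148 mm, Ī = 26 364 000 mm⁴.
Top plate: 160 × 24, A = 3 840 mm², y = 290 mm, Ī = 184 320 mm⁴.
Centroid: ȳ = ΣA·y / ΣA = 141.8 mm.
Transfer each piece to the horizontal axis through the centroid using Ī + A·d² with d = y − 141.8:
  bottom plate: d = -132.8 mm → contributes +79 529 053 mm⁴
  web plate: d = 6.161 mm → contributes +26 541 660 mm⁴
  top plate: d = 148.2 mm → contributes +84 479 109 mm⁴
Total I = 190 549 821 mm⁴.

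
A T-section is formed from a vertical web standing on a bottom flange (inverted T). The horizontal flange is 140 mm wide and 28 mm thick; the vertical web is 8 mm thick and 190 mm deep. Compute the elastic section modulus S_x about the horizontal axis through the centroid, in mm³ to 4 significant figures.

S_x ≈ 1.028 × 10⁵ mm³

Split into non-overlapping primitives; take the origin at the lower-left of the bounding box.
Flange: 140 × 28, A = 3 920 mm², y = 14 mm, Ī = 256 107 mm⁴.
Web: 8 × 190, A = 1 520 mm², y = 123 mm, Ī = 4 572 667 mm⁴.
Centroid: ȳ = ΣA·y / ΣA = 44.4559 mm.
Transfer each piece to the horizontal axis through the centroid using Ī + A·d² with d = y − 44.4559:
  flange: d = -30.4559 mm → contributes +3 892 145 mm⁴
  web: d = 78.5441 mm → contributes +13 949 818 mm⁴
Total I = 17 841 963 mm⁴.
Extreme fibre distance c = 173.544 mm; S = I/c = 102 809 mm³.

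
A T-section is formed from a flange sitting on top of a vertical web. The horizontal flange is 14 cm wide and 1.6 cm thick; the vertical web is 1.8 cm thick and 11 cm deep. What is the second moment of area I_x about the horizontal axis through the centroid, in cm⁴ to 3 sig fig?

I_x ≈ 622 cm⁴

Break the section into simple shapes (no overlaps), measuring from the bottom-left corner of the bounding box.
Flange: 14 × 1.6, A = 22.4 cm², y = 11.8 cm, Ī = 4.7787 cm⁴.
Web: 1.8 × 11, A = 19.8 cm², y = 5.5 cm, Ī = 199.65 cm⁴.
Centroid: ȳ = ΣA·y / ΣA = 8.8441 cm.
Transfer each piece to the horizontal axis through the centroid using Ī + A·d² with d = y − 8.8441:
  flange: d = 2.9559 cm → contributes +200.5 cm⁴
  web: d = -3.3441 cm → contributes +421.07 cm⁴
Total I = 621.57 cm⁴.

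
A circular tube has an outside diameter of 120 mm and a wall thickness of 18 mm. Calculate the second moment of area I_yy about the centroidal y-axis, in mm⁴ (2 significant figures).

Treat the section as a set of non-overlapping primitives; coordinates are from the bounding-box lower-left.
Outer circle: ⌀120, A = 11 310 mm², x = 60 mm, Ī = 10 178 760 mm⁴.
Bore (subtracted): ⌀84, A = 5 542 mm², x = 60 mm, Ī = 2 443 920 mm⁴.
By symmetry the centroid is at mid-width, x̄ = 60 mm.
All pieces are centred on the centroidal y-axis, so I = ΣĪ (holes subtracted) = 7 734 840 mm⁴.

I_yy ≈ 7.7 × 10⁶ mm⁴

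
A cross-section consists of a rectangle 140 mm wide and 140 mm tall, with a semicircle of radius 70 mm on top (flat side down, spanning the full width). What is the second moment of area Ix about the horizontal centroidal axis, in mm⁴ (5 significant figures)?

Ix ≈ 8.9593 × 10⁷ mm⁴

Treat the section as a set of non-overlapping primitives; coordinates are from the bounding-box lower-left.
Rectangular body: 140 × 140, A = 19 600 mm², y = 70 mm, Ī = 32 013 333 mm⁴.
Semicircular cap: semicircle r = 70, A = 7696.902 mm², y = 169.7089 mm, Ī = 2 635 265 mm⁴.
Centroid: ȳ = ΣA·y / ΣA = 98.11491 mm.
Transfer each piece to the horizontal centroidal axis using Ī + A·d² with d = y − 98.11491:
  rectangular body: d = -28.11491 mm → contributes +47 506 112 mm⁴
  semicircular cap: d = 71.59402 mm → contributes +42 087 301 mm⁴
Total I = 89 593 413 mm⁴.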